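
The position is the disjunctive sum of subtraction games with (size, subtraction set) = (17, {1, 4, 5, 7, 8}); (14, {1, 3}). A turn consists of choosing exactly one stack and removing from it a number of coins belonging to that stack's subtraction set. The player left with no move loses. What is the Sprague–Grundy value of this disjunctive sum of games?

2

Stack A, S = {1, 4, 5, 7, 8}:
G(0) = 0
G(1) = mex{0} = 1
G(2) = mex{1} = 0
G(3) = mex{0} = 1
G(4) = mex{1,0} = 2
G(5) = mex{2,1,0} = 3
G(6) = mex{3,0,1} = 2
G(7) = mex{2,1,0,0} = 3
G(8) = mex{3,2,1,1,0} = 4
G(9) = mex{4,3,2,0,1} = 5
G(10) = mex{5,2,3,1,0} = 4
G(11) = mex{4,3,2,2,1} = 0
G(12) = mex{0,4,3,3,2} = 1
G(13) = mex{1,5,4,2,3} = 0
G(14) = mex{0,4,5,3,2} = 1
G(15) = mex{1,0,4,4,3} = 2
G(16) = mex{2,1,0,5,4} = 3
G(17) = mex{3,0,1,4,5} = 2
G_A(17) = 2.
Stack B, S = {1, 3}:
G(0) = 0
G(1) = mex{0} = 1
G(2) = mex{1} = 0
G(3) = mex{0,0} = 1
G(4) = mex{1,1} = 0
G(5) = mex{0,0} = 1
G(6) = mex{1,1} = 0
G(7) = mex{0,0} = 1
G(8) = mex{1,1} = 0
G(9) = mex{0,0} = 1
G(10) = mex{1,1} = 0
G(11) = mex{0,0} = 1
G(12) = mex{1,1} = 0
G(13) = mex{0,0} = 1
G(14) = mex{1,1} = 0
G_B(14) = 0.
Combined Grundy value = 2 ⊕ 0 = 2.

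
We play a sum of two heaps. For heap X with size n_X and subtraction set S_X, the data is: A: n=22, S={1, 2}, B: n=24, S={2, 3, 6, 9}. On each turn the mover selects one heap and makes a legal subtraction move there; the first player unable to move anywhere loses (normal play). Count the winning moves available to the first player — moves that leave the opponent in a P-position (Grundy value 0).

2

Heap A, S = {1, 2}:
G(0) = 0
G(1) = mex{0} = 1
G(2) = mex{1,0} = 2
G(3) = mex{2,1} = 0
G(4) = mex{0,2} = 1
G(5) = mex{1,0} = 2
G(6) = mex{2,1} = 0
G(7) = mex{0,2} = 1
G(8) = mex{1,0} = 2
G(9) = mex{2,1} = 0
G(10) = mex{0,2} = 1
G(11) = mex{1,0} = 2
G(12) = mex{2,1} = 0
G(13) = mex{0,2} = 1
G(14) = mex{1,0} = 2
G(15) = mex{2,1} = 0
G(16) = mex{0,2} = 1
G(17) = mex{1,0} = 2
G(18) = mex{2,1} = 0
G(19) = mex{0,2} = 1
G(20) = mex{1,0} = 2
G(21) = mex{2,1} = 0
G(22) = mex{0,2} = 1
G_A(22) = 1.
Heap B, S = {2, 3, 6, 9}:
G(0) = 0
G(1) = mex{} = 0
G(2) = mex{0} = 1
G(3) = mex{0,0} = 1
G(4) = mex{1,0} = 2
G(5) = mex{1,1} = 0
G(6) = mex{2,1,0} = 3
G(7) = mex{0,2,0} = 1
G(8) = mex{3,0,1} = 2
G(9) = mex{1,3,1,0} = 2
G(10) = mex{2,1,2,0} = 3
G(11) = mex{2,2,0,1} = 3
G(12) = mex{3,2,3,1} = 0
G(13) = mex{3,3,1,2} = 0
G(14) = mex{0,3,2,0} = 1
G(15) = mex{0,0,2,3} = 1
G(16) = mex{1,0,3,1} = 2
G(17) = mex{1,1,3,2} = 0
G(18) = mex{2,1,0,2} = 3
G(19) = mex{0,2,0,3} = 1
G(20) = mex{3,0,1,3} = 2
G(21) = mex{1,3,1,0} = 2
G(22) = mex{2,1,2,0} = 3
G(23) = mex{2,2,0,1} = 3
G(24) = mex{3,2,3,1} = 0
G_B(24) = 0.
Combined Grundy value = 1 ⊕ 0 = 1.
A winning move leaves total XOR = 0, i.e. changes one component's Grundy value g to g ⊕ X where X is the current total.
Heap A: need g' = 1⊕1 = 0. Options: 22−1→G=0, 22−2→G=2. Hits: 1.
Heap B: need g' = 0⊕1 = 1. Options: 24−2→G=3, 24−3→G=2, 24−6→G=3, 24−9→G=1. Hits: 1.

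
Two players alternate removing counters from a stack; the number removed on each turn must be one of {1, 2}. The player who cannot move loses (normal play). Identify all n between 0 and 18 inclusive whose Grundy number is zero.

G(0) = 0
G(1) = mex{0} = 1
G(2) = mex{1,0} = 2
G(3) = mex{2,1} = 0
G(4) = mex{0,2} = 1
G(5) = mex{1,0} = 2
G(6) = mex{2,1} = 0
G(7) = mex{0,2} = 1
G(8) = mex{1,0} = 2
G(9) = mex{2,1} = 0
G(10) = mex{0,2} = 1
G(11) = mex{1,0} = 2
G(12) = mex{2,1} = 0
G(13) = mex{0,2} = 1
G(14) = mex{1,0} = 2
G(15) = mex{2,1} = 0
G(16) = mex{0,2} = 1
G(17) = mex{1,0} = 2
G(18) = mex{2,1} = 0
P-positions are exactly the n with G(n) = 0.

0, 3, 6, 9, 12, 15, 18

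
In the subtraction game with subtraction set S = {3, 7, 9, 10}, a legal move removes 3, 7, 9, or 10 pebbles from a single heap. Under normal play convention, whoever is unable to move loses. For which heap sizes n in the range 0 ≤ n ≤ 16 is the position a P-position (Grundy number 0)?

0, 1, 2, 6, 14

G(0) = 0
G(1) = mex{} = 0
G(2) = mex{} = 0
G(3) = mex{0} = 1
G(4) = mex{0} = 1
G(5) = mex{0} = 1
G(6) = mex{1} = 0
G(7) = mex{1,0} = 2
G(8) = mex{1,0} = 2
G(9) = mex{0,0,0} = 1
G(10) = mex{2,1,0,0} = 3
G(11) = mex{2,1,0,0} = 3
G(12) = mex{1,1,1,0} = 2
G(13) = mex{3,0,1,1} = 2
G(14) = mex{3,2,1,1} = 0
G(15) = mex{2,2,0,1} = 3
G(16) = mex{2,1,2,0} = 3
P-positions are exactly the n with G(n) = 0.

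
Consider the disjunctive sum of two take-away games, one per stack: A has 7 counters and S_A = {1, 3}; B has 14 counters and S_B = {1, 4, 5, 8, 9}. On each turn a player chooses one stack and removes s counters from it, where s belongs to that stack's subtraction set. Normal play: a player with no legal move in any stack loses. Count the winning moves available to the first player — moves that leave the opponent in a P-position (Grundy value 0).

Stack A, S = {1, 3}:
G(0) = 0
G(1) = mex{0} = 1
G(2) = mex{1} = 0
G(3) = mex{0,0} = 1
G(4) = mex{1,1} = 0
G(5) = mex{0,0} = 1
G(6) = mex{1,1} = 0
G(7) = mex{0,0} = 1
G_A(7) = 1.
Stack B, S = {1, 4, 5, 8, 9}:
n :  0  1  2  3  4  5  6  7  8  9 10 11 12 13 14
G :  0  1  0  1  2  3  2  3  4  5  4  5  0  1  0
G_B(14) = 0.
Combined Grundy value = 1 ⊕ 0 = 1.
A winning move leaves total XOR = 0, i.e. changes one component's Grundy value g to g ⊕ X where X is the current total.
Stack A: need g' = 1⊕1 = 0. Options: 7−1→G=0, 7−3→G=0. Hits: 2.
Stack B: need g' = 0⊕1 = 1. Options: 14−1→G=1, 14−4→G=4, 14−5→G=5, 14−8→G=2, 14−9→G=3. Hits: 1.

3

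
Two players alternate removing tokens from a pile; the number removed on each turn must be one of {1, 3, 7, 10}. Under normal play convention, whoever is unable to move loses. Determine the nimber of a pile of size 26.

1

n :  0  1  2  3  4  5  6  7  8  9 10 11 12 13 14 15 16 17 18 19 20 21 22 23 24 25 26
G :  0  1  0  1  0  1  0  1  0  1  2  3  2  3  2  3  2  0  1  0  1  0  1  0  1  0  1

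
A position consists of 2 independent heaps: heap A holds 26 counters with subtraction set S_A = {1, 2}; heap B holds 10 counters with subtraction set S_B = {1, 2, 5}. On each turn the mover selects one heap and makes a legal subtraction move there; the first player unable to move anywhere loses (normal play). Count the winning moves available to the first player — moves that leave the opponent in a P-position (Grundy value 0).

3

Heap A, S = {1, 2}:
n :  0  1  2  3  4  5  6  7  8  9 10 11 12 13 14 15 16 17 18 19 20 21 22 23 24 25 26
G :  0  1  2  0  1  2  0  1  2  0  1  2  0  1  2  0  1  2  0  1  2  0  1  2  0  1  2
G_A(26) = 2.
Heap B, S = {1, 2, 5}:
n :  0  1  2  3  4  5  6  7  8  9 10
G :  0  1  2  0  1  2  0  1  2  0  1
G_B(10) = 1.
Combined Grundy value = 2 ⊕ 1 = 3.
A winning move leaves total XOR = 0, i.e. changes one component's Grundy value g to g ⊕ X where X is the current total.
Heap A: need g' = 2⊕3 = 1. Options: 26−1→G=1, 26−2→G=0. Hits: 1.
Heap B: need g' = 1⊕3 = 2. Options: 10−1→G=0, 10−2→G=2, 10−5→G=2. Hits: 2.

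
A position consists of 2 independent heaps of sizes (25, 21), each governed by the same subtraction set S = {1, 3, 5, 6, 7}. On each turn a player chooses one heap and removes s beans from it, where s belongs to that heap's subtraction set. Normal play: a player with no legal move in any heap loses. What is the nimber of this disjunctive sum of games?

All heaps use S = {1, 3, 5, 6, 7}:
G(0) = 0
G(1) = mex{0} = 1
G(2) = mex{1} = 0
G(3) = mex{0,0} = 1
G(4) = mex{1,1} = 0
G(5) = mex{0,0,0} = 1
G(6) = mex{1,1,1,0} = 2
G(7) = mex{2,0,0,1,0} = 3
G(8) = mex{3,1,1,0,1} = 2
G(9) = mex{2,2,0,1,0} = 3
G(10) = mex{3,3,1,0,1} = 2
G(11) = mex{2,2,2,1,0} = 3
G(12) = mex{3,3,3,2,1} = 0
G(13) = mex{0,2,2,3,2} = 1
G(14) = mex{1,3,3,2,3} = 0
G(15) = mex{0,0,2,3,2} = 1
G(16) = mex{1,1,3,2,3} = 0
G(17) = mex{0,0,0,3,2} = 1
G(18) = mex{1,1,1,0,3} = 2
G(19) = mex{2,0,0,1,0} = 3
G(20) = mex{3,1,1,0,1} = 2
G(21) = mex{2,2,0,1,0} = 3
G(22) = mex{3,3,1,0,1} = 2
G(23) = mex{2,2,2,1,0} = 3
G(24) = mex{3,3,3,2,1} = 0
G(25) = mex{0,2,2,3,2} = 1
Heap A: G(25) = 1.
Heap B: G(21) = 3.
Combined Grundy value = 1 ⊕ 3 = 2.

2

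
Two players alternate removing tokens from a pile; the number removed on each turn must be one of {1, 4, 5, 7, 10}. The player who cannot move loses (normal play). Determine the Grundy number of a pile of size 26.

0

n :  0  1  2  3  4  5  6  7  8  9 10 11 12 13 14 15 16 17 18 19 20 21 22 23 24 25 26
G :  0  1  0  1  2  3  2  3  0  1  4  0  1  3  0  1  3  0  1  2  0  1  2  0  1  2  0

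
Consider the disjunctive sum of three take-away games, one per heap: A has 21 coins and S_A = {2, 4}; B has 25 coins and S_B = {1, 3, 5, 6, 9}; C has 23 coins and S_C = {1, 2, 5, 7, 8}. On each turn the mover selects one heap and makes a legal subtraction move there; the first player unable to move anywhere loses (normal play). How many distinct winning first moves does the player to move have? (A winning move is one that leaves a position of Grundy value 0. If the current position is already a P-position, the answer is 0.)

Heap A, S = {2, 4}:
G(0) = 0
G(1) = mex{} = 0
G(2) = mex{0} = 1
G(3) = mex{0} = 1
G(4) = mex{1,0} = 2
G(5) = mex{1,0} = 2
G(6) = mex{2,1} = 0
G(7) = mex{2,1} = 0
G(8) = mex{0,2} = 1
G(9) = mex{0,2} = 1
G(10) = mex{1,0} = 2
G(11) = mex{1,0} = 2
G(12) = mex{2,1} = 0
G(13) = mex{2,1} = 0
G(14) = mex{0,2} = 1
G(15) = mex{0,2} = 1
G(16) = mex{1,0} = 2
G(17) = mex{1,0} = 2
G(18) = mex{2,1} = 0
G(19) = mex{2,1} = 0
G(20) = mex{0,2} = 1
G(21) = mex{0,2} = 1
G_A(21) = 1.
Heap B, S = {1, 3, 5, 6, 9}:
G(0) = 0
G(1) = mex{0} = 1
G(2) = mex{1} = 0
G(3) = mex{0,0} = 1
G(4) = mex{1,1} = 0
G(5) = mex{0,0,0} = 1
G(6) = mex{1,1,1,0} = 2
G(7) = mex{2,0,0,1} = 3
G(8) = mex{3,1,1,0} = 2
G(9) = mex{2,2,0,1,0} = 3
G(10) = mex{3,3,1,0,1} = 2
G(11) = mex{2,2,2,1,0} = 3
G(12) = mex{3,3,3,2,1} = 0
G(13) = mex{0,2,2,3,0} = 1
G(14) = mex{1,3,3,2,1} = 0
G(15) = mex{0,0,2,3,2} = 1
G(16) = mex{1,1,3,2,3} = 0
G(17) = mex{0,0,0,3,2} = 1
G(18) = mex{1,1,1,0,3} = 2
G(19) = mex{2,0,0,1,2} = 3
G(20) = mex{3,1,1,0,3} = 2
G(21) = mex{2,2,0,1,0} = 3
G(22) = mex{3,3,1,0,1} = 2
G(23) = mex{2,2,2,1,0} = 3
G(24) = mex{3,3,3,2,1} = 0
G(25) = mex{0,2,2,3,0} = 1
G_B(25) = 1.
Heap C, S = {1, 2, 5, 7, 8}:
G(0) = 0
G(1) = mex{0} = 1
G(2) = mex{1,0} = 2
G(3) = mex{2,1} = 0
G(4) = mex{0,2} = 1
G(5) = mex{1,0,0} = 2
G(6) = mex{2,1,1} = 0
G(7) = mex{0,2,2,0} = 1
G(8) = mex{1,0,0,1,0} = 2
G(9) = mex{2,1,1,2,1} = 0
G(10) = mex{0,2,2,0,2} = 1
G(11) = mex{1,0,0,1,0} = 2
G(12) = mex{2,1,1,2,1} = 0
G(13) = mex{0,2,2,0,2} = 1
G(14) = mex{1,0,0,1,0} = 2
G(15) = mex{2,1,1,2,1} = 0
G(16) = mex{0,2,2,0,2} = 1
G(17) = mex{1,0,0,1,0} = 2
G(18) = mex{2,1,1,2,1} = 0
G(19) = mex{0,2,2,0,2} = 1
G(20) = mex{1,0,0,1,0} = 2
G(21) = mex{2,1,1,2,1} = 0
G(22) = mex{0,2,2,0,2} = 1
G(23) = mex{1,0,0,1,0} = 2
G_C(23) = 2.
Combined Grundy value = 1 ⊕ 1 ⊕ 2 = 2.
A winning move leaves total XOR = 0, i.e. changes one component's Grundy value g to g ⊕ X where X is the current total.
Heap A: need g' = 1⊕2 = 3. Options: 21−2→G=0, 21−4→G=2. Hits: 0.
Heap B: need g' = 1⊕2 = 3. Options: 25−1→G=0, 25−3→G=2, 25−5→G=2, 25−6→G=3, 25−9→G=0. Hits: 1.
Heap C: need g' = 2⊕2 = 0. Options: 23−1→G=1, 23−2→G=0, 23−5→G=0, 23−7→G=1, 23−8→G=0. Hits: 3.

4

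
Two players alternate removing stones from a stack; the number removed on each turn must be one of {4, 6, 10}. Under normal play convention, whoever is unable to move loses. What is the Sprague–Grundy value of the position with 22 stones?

2

G(0) = 0
G(1) = mex{} = 0
G(2) = mex{} = 0
G(3) = mex{} = 0
G(4) = mex{0} = 1
G(5) = mex{0} = 1
G(6) = mex{0,0} = 1
G(7) = mex{0,0} = 1
G(8) = mex{1,0} = 2
G(9) = mex{1,0} = 2
G(10) = mex{1,1,0} = 2
G(11) = mex{1,1,0} = 2
G(12) = mex{2,1,0} = 3
G(13) = mex{2,1,0} = 3
G(14) = mex{2,2,1} = 0
G(15) = mex{2,2,1} = 0
G(16) = mex{3,2,1} = 0
G(17) = mex{3,2,1} = 0
G(18) = mex{0,3,2} = 1
G(19) = mex{0,3,2} = 1
G(20) = mex{0,0,2} = 1
G(21) = mex{0,0,2} = 1
G(22) = mex{1,0,3} = 2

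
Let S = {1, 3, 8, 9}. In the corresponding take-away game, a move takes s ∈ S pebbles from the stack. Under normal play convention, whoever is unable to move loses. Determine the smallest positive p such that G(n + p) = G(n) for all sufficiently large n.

16

G(0) = 0
G(1) = mex{0} = 1
G(2) = mex{1} = 0
G(3) = mex{0,0} = 1
G(4) = mex{1,1} = 0
G(5) = mex{0,0} = 1
G(6) = mex{1,1} = 0
G(7) = mex{0,0} = 1
G(8) = mex{1,1,0} = 2
G(9) = mex{2,0,1,0} = 3
G(10) = mex{3,1,0,1} = 2
G(11) = mex{2,2,1,0} = 3
G(12) = mex{3,3,0,1} = 2
G(13) = mex{2,2,1,0} = 3
G(14) = mex{3,3,0,1} = 2
G(15) = mex{2,2,1,0} = 3
G(16) = mex{3,3,2,1} = 0
G(17) = mex{0,2,3,2} = 1
G(18) = mex{1,3,2,3} = 0
G(19) = mex{0,0,3,2} = 1
G(20) = mex{1,1,2,3} = 0
G(21) = mex{0,0,3,2} = 1
G(22) = mex{1,1,2,3} = 0
G(23) = mex{0,0,3,2} = 1
G(24) = mex{1,1,0,3} = 2
G(25) = mex{2,0,1,0} = 3
G(26) = mex{3,1,0,1} = 2
G(27) = mex{2,2,1,0} = 3
G(28) = mex{3,3,0,1} = 2
G(29) = mex{2,2,1,0} = 3
G(30) = mex{3,3,0,1} = 2
G(31) = mex{2,2,1,0} = 3
G(32) = mex{3,3,2,1} = 0
G(33) = mex{0,2,3,2} = 1
G(n+16) = G(n) holds for n = 0,…,8 (a full window of length max(S) = 9), so the sequence is purely periodic with period 16.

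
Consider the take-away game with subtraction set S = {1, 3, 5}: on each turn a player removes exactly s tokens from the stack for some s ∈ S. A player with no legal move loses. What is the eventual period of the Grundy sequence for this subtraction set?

2

n :  0  1  2  3  4  5  6  7  8  9 10 11 12 13 14
G :  0  1  0  1  0  1  0  1  0  1  0  1  0  1  0
G(n+2) = G(n) holds for n = 0,…,4 (a full window of length max(S) = 5), so the sequence is purely periodic with period 2.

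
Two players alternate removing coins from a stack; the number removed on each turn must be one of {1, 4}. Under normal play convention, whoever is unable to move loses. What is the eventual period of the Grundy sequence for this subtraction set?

5

G(0) = 0
G(1) = mex{0} = 1
G(2) = mex{1} = 0
G(3) = mex{0} = 1
G(4) = mex{1,0} = 2
G(5) = mex{2,1} = 0
G(6) = mex{0,0} = 1
G(7) = mex{1,1} = 0
G(8) = mex{0,2} = 1
G(9) = mex{1,0} = 2
G(10) = mex{2,1} = 0
G(11) = mex{0,0} = 1
G(12) = mex{1,1} = 0
G(13) = mex{0,2} = 1
G(14) = mex{1,0} = 2
G(n+5) = G(n) holds for n = 0,…,3 (a full window of length max(S) = 4), so the sequence is purely periodic with period 5.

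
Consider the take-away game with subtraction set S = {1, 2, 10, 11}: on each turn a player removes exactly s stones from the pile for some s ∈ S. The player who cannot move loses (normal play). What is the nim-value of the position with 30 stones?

0

G(0) = 0
G(1) = mex{0} = 1
G(2) = mex{1,0} = 2
G(3) = mex{2,1} = 0
G(4) = mex{0,2} = 1
G(5) = mex{1,0} = 2
G(6) = mex{2,1} = 0
G(7) = mex{0,2} = 1
G(8) = mex{1,0} = 2
G(9) = mex{2,1} = 0
G(10) = mex{0,2,0} = 1
G(11) = mex{1,0,1,0} = 2
G(12) = mex{2,1,2,1} = 0
G(13) = mex{0,2,0,2} = 1
G(14) = mex{1,0,1,0} = 2
G(15) = mex{2,1,2,1} = 0
G(16) = mex{0,2,0,2} = 1
G(17) = mex{1,0,1,0} = 2
G(18) = mex{2,1,2,1} = 0
G(19) = mex{0,2,0,2} = 1
G(20) = mex{1,0,1,0} = 2
G(21) = mex{2,1,2,1} = 0
G(22) = mex{0,2,0,2} = 1
G(23) = mex{1,0,1,0} = 2
G(24) = mex{2,1,2,1} = 0
G(25) = mex{0,2,0,2} = 1
G(26) = mex{1,0,1,0} = 2
G(27) = mex{2,1,2,1} = 0
G(28) = mex{0,2,0,2} = 1
G(29) = mex{1,0,1,0} = 2
G(30) = mex{2,1,2,1} = 0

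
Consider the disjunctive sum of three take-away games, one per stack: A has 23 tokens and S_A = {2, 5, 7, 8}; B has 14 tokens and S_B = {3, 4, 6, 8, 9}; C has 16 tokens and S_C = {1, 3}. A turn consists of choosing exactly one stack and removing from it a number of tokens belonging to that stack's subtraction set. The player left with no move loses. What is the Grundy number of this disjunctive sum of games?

Stack A, S = {2, 5, 7, 8}:
G(0) = 0
G(1) = mex{} = 0
G(2) = mex{0} = 1
G(3) = mex{0} = 1
G(4) = mex{1} = 0
G(5) = mex{1,0} = 2
G(6) = mex{0,0} = 1
G(7) = mex{2,1,0} = 3
G(8) = mex{1,1,0,0} = 2
G(9) = mex{3,0,1,0} = 2
G(10) = mex{2,2,1,1} = 0
G(11) = mex{2,1,0,1} = 3
G(12) = mex{0,3,2,0} = 1
G(13) = mex{3,2,1,2} = 0
G(14) = mex{1,2,3,1} = 0
G(15) = mex{0,0,2,3} = 1
G(16) = mex{0,3,2,2} = 1
G(17) = mex{1,1,0,2} = 3
G(18) = mex{1,0,3,0} = 2
G(19) = mex{3,0,1,3} = 2
G(20) = mex{2,1,0,1} = 3
G(21) = mex{2,1,0,0} = 3
G(22) = mex{3,3,1,0} = 2
G(23) = mex{3,2,1,1} = 0
G_A(23) = 0.
Stack B, S = {3, 4, 6, 8, 9}:
G(0) = 0
G(1) = mex{} = 0
G(2) = mex{} = 0
G(3) = mex{0} = 1
G(4) = mex{0,0} = 1
G(5) = mex{0,0} = 1
G(6) = mex{1,0,0} = 2
G(7) = mex{1,1,0} = 2
G(8) = mex{1,1,0,0} = 2
G(9) = mex{2,1,1,0,0} = 3
G(10) = mex{2,2,1,0,0} = 3
G(11) = mex{2,2,1,1,0} = 3
G(12) = mex{3,2,2,1,1} = 0
G(13) = mex{3,3,2,1,1} = 0
G(14) = mex{3,3,2,2,1} = 0
G_B(14) = 0.
Stack C, S = {1, 3}:
G(0) = 0
G(1) = mex{0} = 1
G(2) = mex{1} = 0
G(3) = mex{0,0} = 1
G(4) = mex{1,1} = 0
G(5) = mex{0,0} = 1
G(6) = mex{1,1} = 0
G(7) = mex{0,0} = 1
G(8) = mex{1,1} = 0
G(9) = mex{0,0} = 1
G(10) = mex{1,1} = 0
G(11) = mex{0,0} = 1
G(12) = mex{1,1} = 0
G(13) = mex{0,0} = 1
G(14) = mex{1,1} = 0
G(15) = mex{0,0} = 1
G(16) = mex{1,1} = 0
G_C(16) = 0.
Combined Grundy value = 0 ⊕ 0 ⊕ 0 = 0.

0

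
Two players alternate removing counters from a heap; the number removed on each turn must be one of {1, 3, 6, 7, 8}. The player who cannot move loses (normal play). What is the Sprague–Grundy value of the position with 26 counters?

0

G(0) = 0
G(1) = mex{0} = 1
G(2) = mex{1} = 0
G(3) = mex{0,0} = 1
G(4) = mex{1,1} = 0
G(5) = mex{0,0} = 1
G(6) = mex{1,1,0} = 2
G(7) = mex{2,0,1,0} = 3
G(8) = mex{3,1,0,1,0} = 2
G(9) = mex{2,2,1,0,1} = 3
G(10) = mex{3,3,0,1,0} = 2
G(11) = mex{2,2,1,0,1} = 3
G(12) = mex{3,3,2,1,0} = 4
G(13) = mex{4,2,3,2,1} = 0
G(14) = mex{0,3,2,3,2} = 1
G(15) = mex{1,4,3,2,3} = 0
G(16) = mex{0,0,2,3,2} = 1
G(17) = mex{1,1,3,2,3} = 0
G(18) = mex{0,0,4,3,2} = 1
G(19) = mex{1,1,0,4,3} = 2
G(20) = mex{2,0,1,0,4} = 3
G(21) = mex{3,1,0,1,0} = 2
G(22) = mex{2,2,1,0,1} = 3
G(23) = mex{3,3,0,1,0} = 2
G(24) = mex{2,2,1,0,1} = 3
G(25) = mex{3,3,2,1,0} = 4
G(26) = mex{4,2,3,2,1} = 0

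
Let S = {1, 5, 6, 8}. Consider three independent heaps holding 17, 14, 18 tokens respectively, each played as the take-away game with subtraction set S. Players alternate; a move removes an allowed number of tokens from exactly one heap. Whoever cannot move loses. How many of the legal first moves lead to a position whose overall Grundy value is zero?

All heaps use S = {1, 5, 6, 8}:
G(0) = 0
G(1) = mex{0} = 1
G(2) = mex{1} = 0
G(3) = mex{0} = 1
G(4) = mex{1} = 0
G(5) = mex{0,0} = 1
G(6) = mex{1,1,0} = 2
G(7) = mex{2,0,1} = 3
G(8) = mex{3,1,0,0} = 2
G(9) = mex{2,0,1,1} = 3
G(10) = mex{3,1,0,0} = 2
G(11) = mex{2,2,1,1} = 0
G(12) = mex{0,3,2,0} = 1
G(13) = mex{1,2,3,1} = 0
G(14) = mex{0,3,2,2} = 1
G(15) = mex{1,2,3,3} = 0
G(16) = mex{0,0,2,2} = 1
G(17) = mex{1,1,0,3} = 2
G(18) = mex{2,0,1,2} = 3
Heap A: G(17) = 2.
Heap B: G(14) = 1.
Heap C: G(18) = 3.
Combined Grundy value = 2 ⊕ 1 ⊕ 3 = 0.
A winning move leaves total XOR = 0, i.e. changes one component's Grundy value g to g ⊕ X where X is the current total.
Heap A: target g' = 2⊕0 = 2, but every legal move changes the Grundy value (mex property), so 0 moves.
Heap B: target g' = 1⊕0 = 1, but every legal move changes the Grundy value (mex property), so 0 moves.
Heap C: target g' = 3⊕0 = 3, but every legal move changes the Grundy value (mex property), so 0 moves.

0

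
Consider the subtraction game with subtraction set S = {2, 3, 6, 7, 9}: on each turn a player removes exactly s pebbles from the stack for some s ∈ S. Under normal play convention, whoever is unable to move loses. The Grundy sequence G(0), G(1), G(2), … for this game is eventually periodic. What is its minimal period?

G(0) = 0
G(1) = mex{} = 0
G(2) = mex{0} = 1
G(3) = mex{0,0} = 1
G(4) = mex{1,0} = 2
G(5) = mex{1,1} = 0
G(6) = mex{2,1,0} = 3
G(7) = mex{0,2,0,0} = 1
G(8) = mex{3,0,1,0} = 2
G(9) = mex{1,3,1,1,0} = 2
G(10) = mex{2,1,2,1,0} = 3
G(11) = mex{2,2,0,2,1} = 3
G(12) = mex{3,2,3,0,1} = 4
G(13) = mex{3,3,1,3,2} = 0
G(14) = mex{4,3,2,1,0} = 5
G(15) = mex{0,4,2,2,3} = 1
G(16) = mex{5,0,3,2,1} = 4
G(17) = mex{1,5,3,3,2} = 0
G(18) = mex{4,1,4,3,2} = 0
G(19) = mex{0,4,0,4,3} = 1
G(20) = mex{0,0,5,0,3} = 1
G(21) = mex{1,0,1,5,4} = 2
G(22) = mex{1,1,4,1,0} = 2
G(23) = mex{2,1,0,4,5} = 3
G(24) = mex{2,2,0,0,1} = 3
G(25) = mex{3,2,1,0,4} = 5
G(26) = mex{3,3,1,1,0} = 2
G(27) = mex{5,3,2,1,0} = 4
G(28) = mex{2,5,2,2,1} = 0
G(29) = mex{4,2,3,2,1} = 0
G(30) = mex{0,4,3,3,2} = 1
G(31) = mex{0,0,5,3,2} = 1
G(32) = mex{1,0,2,5,3} = 4
G(33) = mex{1,1,4,2,3} = 0
G(34) = mex{4,1,0,4,5} = 2
G(35) = mex{0,4,0,0,2} = 1
G(36) = mex{2,0,1,0,4} = 3
G(37) = mex{1,2,1,1,0} = 3
G(38) = mex{3,1,4,1,0} = 2
G(39) = mex{3,3,0,4,1} = 2
G(40) = mex{2,3,2,0,1} = 4
G(41) = mex{2,2,1,2,4} = 0
G(42) = mex{4,2,3,1,0} = 5
G(43) = mex{0,4,3,3,2} = 1
G(44) = mex{5,0,2,3,1} = 4
G(45) = mex{1,5,2,2,3} = 0
G(46) = mex{4,1,4,2,3} = 0
G(47) = mex{0,4,0,4,2} = 1
G(48) = mex{0,0,5,0,2} = 1
G(49) = mex{1,0,1,5,4} = 2
G(50) = mex{1,1,4,1,0} = 2
G(51) = mex{2,1,0,4,5} = 3
G(52) = mex{2,2,0,0,1} = 3
G(53) = mex{3,2,1,0,4} = 5
G(54) = mex{3,3,1,1,0} = 2
G(55) = mex{5,3,2,1,0} = 4
G(56) = mex{2,5,2,2,1} = 0
G(57) = mex{4,2,3,2,1} = 0
G(58) = mex{0,4,3,3,2} = 1
G(59) = mex{0,0,5,3,2} = 1
G(60) = mex{1,0,2,5,3} = 4
From n = 12 onward G(n+28) = G(n); since this holds over max(S) = 9 consecutive positions the period is 28 (pre-period 12).

28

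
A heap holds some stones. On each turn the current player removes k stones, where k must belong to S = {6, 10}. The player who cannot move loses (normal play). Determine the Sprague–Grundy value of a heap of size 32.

n :  0  1  2  3  4  5  6  7  8  9 10 11 12 13 14 15 16 17 18 19 20 21 22 23 24 25 26 27 28 29 30 31 32
G :  0  0  0  0  0  0  1  1  1  1  1  1  2  2  2  2  0  0  0  0  0  0  1  1  1  1  1  1  2  2  2  2  0

0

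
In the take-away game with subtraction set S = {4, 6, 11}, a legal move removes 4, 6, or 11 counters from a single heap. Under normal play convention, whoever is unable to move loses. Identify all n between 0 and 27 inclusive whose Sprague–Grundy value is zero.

0, 1, 2, 3, 10, 15, 17, 18, 20, 25, 27

G(0) = 0
G(1) = mex{} = 0
G(2) = mex{} = 0
G(3) = mex{} = 0
G(4) = mex{0} = 1
G(5) = mex{0} = 1
G(6) = mex{0,0} = 1
G(7) = mex{0,0} = 1
G(8) = mex{1,0} = 2
G(9) = mex{1,0} = 2
G(10) = mex{1,1} = 0
G(11) = mex{1,1,0} = 2
G(12) = mex{2,1,0} = 3
G(13) = mex{2,1,0} = 3
G(14) = mex{0,2,0} = 1
G(15) = mex{2,2,1} = 0
G(16) = mex{3,0,1} = 2
G(17) = mex{3,2,1} = 0
G(18) = mex{1,3,1} = 0
G(19) = mex{0,3,2} = 1
G(20) = mex{2,1,2} = 0
G(21) = mex{0,0,0} = 1
G(22) = mex{0,2,2} = 1
G(23) = mex{1,0,3} = 2
G(24) = mex{0,0,3} = 1
G(25) = mex{1,1,1} = 0
G(26) = mex{1,0,0} = 2
G(27) = mex{2,1,2} = 0
P-positions are exactly the n with G(n) = 0.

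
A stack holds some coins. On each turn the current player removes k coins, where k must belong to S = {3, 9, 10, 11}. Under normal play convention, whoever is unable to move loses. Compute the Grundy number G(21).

G(0) = 0
G(1) = mex{} = 0
G(2) = mex{} = 0
G(3) = mex{0} = 1
G(4) = mex{0} = 1
G(5) = mex{0} = 1
G(6) = mex{1} = 0
G(7) = mex{1} = 0
G(8) = mex{1} = 0
G(9) = mex{0,0} = 1
G(10) = mex{0,0,0} = 1
G(11) = mex{0,0,0,0} = 1
G(12) = mex{1,1,0,0} = 2
G(13) = mex{1,1,1,0} = 2
G(14) = mex{1,1,1,1} = 0
G(15) = mex{2,0,1,1} = 3
G(16) = mex{2,0,0,1} = 3
G(17) = mex{0,0,0,0} = 1
G(18) = mex{3,1,0,0} = 2
G(19) = mex{3,1,1,0} = 2
G(20) = mex{1,1,1,1} = 0
G(21) = mex{2,2,1,1} = 0

0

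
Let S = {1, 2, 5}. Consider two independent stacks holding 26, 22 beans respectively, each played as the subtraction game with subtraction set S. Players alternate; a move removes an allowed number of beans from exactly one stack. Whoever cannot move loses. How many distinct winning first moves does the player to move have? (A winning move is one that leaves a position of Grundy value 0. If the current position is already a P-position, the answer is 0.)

All stacks use S = {1, 2, 5}:
G(0) = 0
G(1) = mex{0} = 1
G(2) = mex{1,0} = 2
G(3) = mex{2,1} = 0
G(4) = mex{0,2} = 1
G(5) = mex{1,0,0} = 2
G(6) = mex{2,1,1} = 0
G(7) = mex{0,2,2} = 1
G(8) = mex{1,0,0} = 2
G(9) = mex{2,1,1} = 0
G(10) = mex{0,2,2} = 1
G(11) = mex{1,0,0} = 2
G(12) = mex{2,1,1} = 0
G(13) = mex{0,2,2} = 1
G(14) = mex{1,0,0} = 2
G(15) = mex{2,1,1} = 0
G(16) = mex{0,2,2} = 1
G(17) = mex{1,0,0} = 2
G(18) = mex{2,1,1} = 0
G(19) = mex{0,2,2} = 1
G(20) = mex{1,0,0} = 2
G(21) = mex{2,1,1} = 0
G(22) = mex{0,2,2} = 1
G(23) = mex{1,0,0} = 2
G(24) = mex{2,1,1} = 0
G(25) = mex{0,2,2} = 1
G(26) = mex{1,0,0} = 2
Stack A: G(26) = 2.
Stack B: G(22) = 1.
Combined Grundy value = 2 ⊕ 1 = 3.
A winning move leaves total XOR = 0, i.e. changes one component's Grundy value g to g ⊕ X where X is the current total.
Stack A: need g' = 2⊕3 = 1. Options: 26−1→G=1, 26−2→G=0, 26−5→G=0. Hits: 1.
Stack B: need g' = 1⊕3 = 2. Options: 22−1→G=0, 22−2→G=2, 22−5→G=2. Hits: 2.

3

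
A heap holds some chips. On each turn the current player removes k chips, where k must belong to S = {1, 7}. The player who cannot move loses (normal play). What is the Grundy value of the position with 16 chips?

0

G(0) = 0
G(1) = mex{0} = 1
G(2) = mex{1} = 0
G(3) = mex{0} = 1
G(4) = mex{1} = 0
G(5) = mex{0} = 1
G(6) = mex{1} = 0
G(7) = mex{0,0} = 1
G(8) = mex{1,1} = 0
G(9) = mex{0,0} = 1
G(10) = mex{1,1} = 0
G(11) = mex{0,0} = 1
G(12) = mex{1,1} = 0
G(13) = mex{0,0} = 1
G(14) = mex{1,1} = 0
G(15) = mex{0,0} = 1
G(16) = mex{1,1} = 0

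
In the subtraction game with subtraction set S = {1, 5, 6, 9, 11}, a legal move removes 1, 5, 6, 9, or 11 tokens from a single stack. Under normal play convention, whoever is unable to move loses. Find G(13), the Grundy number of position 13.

G(0) = 0
G(1) = mex{0} = 1
G(2) = mex{1} = 0
G(3) = mex{0} = 1
G(4) = mex{1} = 0
G(5) = mex{0,0} = 1
G(6) = mex{1,1,0} = 2
G(7) = mex{2,0,1} = 3
G(8) = mex{3,1,0} = 2
G(9) = mex{2,0,1,0} = 3
G(10) = mex{3,1,0,1} = 2
G(11) = mex{2,2,1,0,0} = 3
G(12) = mex{3,3,2,1,1} = 0
G(13) = mex{0,2,3,0,0} = 1

1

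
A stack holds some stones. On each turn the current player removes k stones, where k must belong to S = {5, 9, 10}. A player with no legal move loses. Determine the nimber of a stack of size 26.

G(0) = 0
G(1) = mex{} = 0
G(2) = mex{} = 0
G(3) = mex{} = 0
G(4) = mex{} = 0
G(5) = mex{0} = 1
G(6) = mex{0} = 1
G(7) = mex{0} = 1
G(8) = mex{0} = 1
G(9) = mex{0,0} = 1
G(10) = mex{1,0,0} = 2
G(11) = mex{1,0,0} = 2
G(12) = mex{1,0,0} = 2
G(13) = mex{1,0,0} = 2
G(14) = mex{1,1,0} = 2
G(15) = mex{2,1,1} = 0
G(16) = mex{2,1,1} = 0
G(17) = mex{2,1,1} = 0
G(18) = mex{2,1,1} = 0
G(19) = mex{2,2,1} = 0
G(20) = mex{0,2,2} = 1
G(21) = mex{0,2,2} = 1
G(22) = mex{0,2,2} = 1
G(23) = mex{0,2,2} = 1
G(24) = mex{0,0,2} = 1
G(25) = mex{1,0,0} = 2
G(26) = mex{1,0,0} = 2

2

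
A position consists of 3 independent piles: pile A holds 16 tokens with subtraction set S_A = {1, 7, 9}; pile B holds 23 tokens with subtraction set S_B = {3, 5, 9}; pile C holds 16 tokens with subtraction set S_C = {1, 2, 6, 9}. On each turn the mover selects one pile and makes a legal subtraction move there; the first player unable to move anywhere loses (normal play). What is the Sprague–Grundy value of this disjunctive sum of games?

3

Pile A, S = {1, 7, 9}:
n :  0  1  2  3  4  5  6  7  8  9 10 11 12 13 14 15 16
G :  0  1  0  1  0  1  0  1  0  1  0  1  0  1  0  1  0
G_A(16) = 0.
Pile B, S = {3, 5, 9}:
G(0) = 0
G(1) = mex{} = 0
G(2) = mex{} = 0
G(3) = mex{0} = 1
G(4) = mex{0} = 1
G(5) = mex{0,0} = 1
G(6) = mex{1,0} = 2
G(7) = mex{1,0} = 2
G(8) = mex{1,1} = 0
G(9) = mex{2,1,0} = 3
G(10) = mex{2,1,0} = 3
G(11) = mex{0,2,0} = 1
G(12) = mex{3,2,1} = 0
G(13) = mex{3,0,1} = 2
G(14) = mex{1,3,1} = 0
G(15) = mex{0,3,2} = 1
G(16) = mex{2,1,2} = 0
G(17) = mex{0,0,0} = 1
G(18) = mex{1,2,3} = 0
G(19) = mex{0,0,3} = 1
G(20) = mex{1,1,1} = 0
G(21) = mex{0,0,0} = 1
G(22) = mex{1,1,2} = 0
G(23) = mex{0,0,0} = 1
G_B(23) = 1.
Pile C, S = {1, 2, 6, 9}:
G(0) = 0
G(1) = mex{0} = 1
G(2) = mex{1,0} = 2
G(3) = mex{2,1} = 0
G(4) = mex{0,2} = 1
G(5) = mex{1,0} = 2
G(6) = mex{2,1,0} = 3
G(7) = mex{3,2,1} = 0
G(8) = mex{0,3,2} = 1
G(9) = mex{1,0,0,0} = 2
G(10) = mex{2,1,1,1} = 0
G(11) = mex{0,2,2,2} = 1
G(12) = mex{1,0,3,0} = 2
G(13) = mex{2,1,0,1} = 3
G(14) = mex{3,2,1,2} = 0
G(15) = mex{0,3,2,3} = 1
G(16) = mex{1,0,0,0} = 2
G_C(16) = 2.
Combined Grundy value = 0 ⊕ 1 ⊕ 2 = 3.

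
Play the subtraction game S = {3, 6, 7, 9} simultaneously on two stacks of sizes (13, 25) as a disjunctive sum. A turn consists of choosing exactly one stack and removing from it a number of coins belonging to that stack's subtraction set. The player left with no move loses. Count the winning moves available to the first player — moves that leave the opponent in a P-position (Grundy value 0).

All stacks use S = {3, 6, 7, 9}:
G(0) = 0
G(1) = mex{} = 0
G(2) = mex{} = 0
G(3) = mex{0} = 1
G(4) = mex{0} = 1
G(5) = mex{0} = 1
G(6) = mex{1,0} = 2
G(7) = mex{1,0,0} = 2
G(8) = mex{1,0,0} = 2
G(9) = mex{2,1,0,0} = 3
G(10) = mex{2,1,1,0} = 3
G(11) = mex{2,1,1,0} = 3
G(12) = mex{3,2,1,1} = 0
G(13) = mex{3,2,2,1} = 0
G(14) = mex{3,2,2,1} = 0
G(15) = mex{0,3,2,2} = 1
G(16) = mex{0,3,3,2} = 1
G(17) = mex{0,3,3,2} = 1
G(18) = mex{1,0,3,3} = 2
G(19) = mex{1,0,0,3} = 2
G(20) = mex{1,0,0,3} = 2
G(21) = mex{2,1,0,0} = 3
G(22) = mex{2,1,1,0} = 3
G(23) = mex{2,1,1,0} = 3
G(24) = mex{3,2,1,1} = 0
G(25) = mex{3,2,2,1} = 0
Stack A: G(13) = 0.
Stack B: G(25) = 0.
Combined Grundy value = 0 ⊕ 0 = 0.
A winning move leaves total XOR = 0, i.e. changes one component's Grundy value g to g ⊕ X where X is the current total.
Stack A: target g' = 0⊕0 = 0, but every legal move changes the Grundy value (mex property), so 0 moves.
Stack B: target g' = 0⊕0 = 0, but every legal move changes the Grundy value (mex property), so 0 moves.

0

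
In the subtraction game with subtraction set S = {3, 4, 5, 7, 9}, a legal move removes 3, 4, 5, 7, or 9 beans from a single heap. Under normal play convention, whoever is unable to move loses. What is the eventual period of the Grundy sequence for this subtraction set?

12

n :  0  1  2  3  4  5  6  7  8  9 10 11 12 13 14 15 16 17 18 19 20 21 22 23 24 25
G :  0  0  0  1  1  1  2  2  2  3  3  3  0  0  0  1  1  1  2  2  2  3  3  3  0  0
G(n+12) = G(n) holds for n = 0,…,8 (a full window of length max(S) = 9), so the sequence is purely periodic with period 12.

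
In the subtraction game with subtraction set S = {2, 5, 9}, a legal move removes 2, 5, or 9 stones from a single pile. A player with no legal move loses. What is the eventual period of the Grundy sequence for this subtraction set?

7

G(0) = 0
G(1) = mex{} = 0
G(2) = mex{0} = 1
G(3) = mex{0} = 1
G(4) = mex{1} = 0
G(5) = mex{1,0} = 2
G(6) = mex{0,0} = 1
G(7) = mex{2,1} = 0
G(8) = mex{1,1} = 0
G(9) = mex{0,0,0} = 1
G(10) = mex{0,2,0} = 1
G(11) = mex{1,1,1} = 0
G(12) = mex{1,0,1} = 2
G(13) = mex{0,0,0} = 1
G(14) = mex{2,1,2} = 0
G(15) = mex{1,1,1} = 0
G(16) = mex{0,0,0} = 1
G(17) = mex{0,2,0} = 1
G(n+7) = G(n) holds for n = 0,…,8 (a full window of length max(S) = 9), so the sequence is purely periodic with period 7.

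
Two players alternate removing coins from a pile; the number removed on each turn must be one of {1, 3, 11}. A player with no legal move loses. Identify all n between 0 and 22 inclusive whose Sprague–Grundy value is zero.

G(0) = 0
G(1) = mex{0} = 1
G(2) = mex{1} = 0
G(3) = mex{0,0} = 1
G(4) = mex{1,1} = 0
G(5) = mex{0,0} = 1
G(6) = mex{1,1} = 0
G(7) = mex{0,0} = 1
G(8) = mex{1,1} = 0
G(9) = mex{0,0} = 1
G(10) = mex{1,1} = 0
G(11) = mex{0,0,0} = 1
G(12) = mex{1,1,1} = 0
G(13) = mex{0,0,0} = 1
G(14) = mex{1,1,1} = 0
G(15) = mex{0,0,0} = 1
G(16) = mex{1,1,1} = 0
G(17) = mex{0,0,0} = 1
G(18) = mex{1,1,1} = 0
G(19) = mex{0,0,0} = 1
G(20) = mex{1,1,1} = 0
G(21) = mex{0,0,0} = 1
G(22) = mex{1,1,1} = 0
P-positions are exactly the n with G(n) = 0.

0, 2, 4, 6, 8, 10, 12, 14, 16, 18, 20, 22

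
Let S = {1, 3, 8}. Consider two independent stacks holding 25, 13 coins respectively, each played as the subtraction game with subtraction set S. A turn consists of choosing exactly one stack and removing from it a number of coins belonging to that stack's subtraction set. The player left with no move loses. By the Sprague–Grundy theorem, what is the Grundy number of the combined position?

All stacks use S = {1, 3, 8}:
n :  0  1  2  3  4  5  6  7  8  9 10 11 12 13 14 15 16 17 18 19 20 21 22 23 24 25
G :  0  1  0  1  0  1  0  1  2  3  2  0  1  0  1  0  1  0  1  2  3  2  0  1  0  1
Stack A: G(25) = 1.
Stack B: G(13) = 0.
Combined Grundy value = 1 ⊕ 0 = 1.

1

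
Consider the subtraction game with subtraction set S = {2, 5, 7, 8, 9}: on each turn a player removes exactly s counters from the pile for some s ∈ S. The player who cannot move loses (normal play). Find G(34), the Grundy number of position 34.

n :  0  1  2  3  4  5  6  7  8  9 10 11 12 13 14 15 16 17 18 19 20 21 22 23 24 25 26 27 28 29 30 31 32 33 34
G :  0  0  1  1  0  2  1  3  2  2  3  3  4  4  0  0  1  1  0  2  1  3  2  2  3  3  4  4  0  0  1  1  0  2  1

1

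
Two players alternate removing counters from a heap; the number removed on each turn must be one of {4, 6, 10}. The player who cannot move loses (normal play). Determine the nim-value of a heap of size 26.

3

n :  0  1  2  3  4  5  6  7  8  9 10 11 12 13 14 15 16 17 18 19 20 21 22 23 24 25 26
G :  0  0  0  0  1  1  1  1  2  2  2  2  3  3  0  0  0  0  1  1  1  1  2  2  2  2  3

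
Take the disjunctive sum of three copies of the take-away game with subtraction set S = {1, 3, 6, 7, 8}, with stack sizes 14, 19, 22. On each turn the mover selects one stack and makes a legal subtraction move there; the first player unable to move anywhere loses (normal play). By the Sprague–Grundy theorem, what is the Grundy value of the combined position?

0

All stacks use S = {1, 3, 6, 7, 8}:
n :  0  1  2  3  4  5  6  7  8  9 10 11 12 13 14 15 16 17 18 19 20 21 22
G :  0  1  0  1  0  1  2  3  2  3  2  3  4  0  1  0  1  0  1  2  3  2  3
Stack A: G(14) = 1.
Stack B: G(19) = 2.
Stack C: G(22) = 3.
Combined Grundy value = 1 ⊕ 2 ⊕ 3 = 0.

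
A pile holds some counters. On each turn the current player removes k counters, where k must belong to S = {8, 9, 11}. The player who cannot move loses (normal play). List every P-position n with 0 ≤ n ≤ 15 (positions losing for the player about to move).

G(0) = 0
G(1) = mex{} = 0
G(2) = mex{} = 0
G(3) = mex{} = 0
G(4) = mex{} = 0
G(5) = mex{} = 0
G(6) = mex{} = 0
G(7) = mex{} = 0
G(8) = mex{0} = 1
G(9) = mex{0,0} = 1
G(10) = mex{0,0} = 1
G(11) = mex{0,0,0} = 1
G(12) = mex{0,0,0} = 1
G(13) = mex{0,0,0} = 1
G(14) = mex{0,0,0} = 1
G(15) = mex{0,0,0} = 1
P-positions are exactly the n with G(n) = 0.

0, 1, 2, 3, 4, 5, 6, 7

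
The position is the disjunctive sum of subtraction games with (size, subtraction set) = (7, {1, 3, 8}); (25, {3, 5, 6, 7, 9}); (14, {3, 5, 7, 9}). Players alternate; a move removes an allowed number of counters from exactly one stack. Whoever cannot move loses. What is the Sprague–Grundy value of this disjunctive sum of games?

1

Stack A, S = {1, 3, 8}:
n : 0 1 2 3 4 5 6 7
G : 0 1 0 1 0 1 0 1
G_A(7) = 1.
Stack B, S = {3, 5, 6, 7, 9}:
G(0) = 0
G(1) = mex{} = 0
G(2) = mex{} = 0
G(3) = mex{0} = 1
G(4) = mex{0} = 1
G(5) = mex{0,0} = 1
G(6) = mex{1,0,0} = 2
G(7) = mex{1,0,0,0} = 2
G(8) = mex{1,1,0,0} = 2
G(9) = mex{2,1,1,0,0} = 3
G(10) = mex{2,1,1,1,0} = 3
G(11) = mex{2,2,1,1,0} = 3
G(12) = mex{3,2,2,1,1} = 0
G(13) = mex{3,2,2,2,1} = 0
G(14) = mex{3,3,2,2,1} = 0
G(15) = mex{0,3,3,2,2} = 1
G(16) = mex{0,3,3,3,2} = 1
G(17) = mex{0,0,3,3,2} = 1
G(18) = mex{1,0,0,3,3} = 2
G(19) = mex{1,0,0,0,3} = 2
G(20) = mex{1,1,0,0,3} = 2
G(21) = mex{2,1,1,0,0} = 3
G(22) = mex{2,1,1,1,0} = 3
G(23) = mex{2,2,1,1,0} = 3
G(24) = mex{3,2,2,1,1} = 0
G(25) = mex{3,2,2,2,1} = 0
G_B(25) = 0.
Stack C, S = {3, 5, 7, 9}:
G(0) = 0
G(1) = mex{} = 0
G(2) = mex{} = 0
G(3) = mex{0} = 1
G(4) = mex{0} = 1
G(5) = mex{0,0} = 1
G(6) = mex{1,0} = 2
G(7) = mex{1,0,0} = 2
G(8) = mex{1,1,0} = 2
G(9) = mex{2,1,0,0} = 3
G(10) = mex{2,1,1,0} = 3
G(11) = mex{2,2,1,0} = 3
G(12) = mex{3,2,1,1} = 0
G(13) = mex{3,2,2,1} = 0
G(14) = mex{3,3,2,1} = 0
G_C(14) = 0.
Combined Grundy value = 1 ⊕ 0 ⊕ 0 = 1.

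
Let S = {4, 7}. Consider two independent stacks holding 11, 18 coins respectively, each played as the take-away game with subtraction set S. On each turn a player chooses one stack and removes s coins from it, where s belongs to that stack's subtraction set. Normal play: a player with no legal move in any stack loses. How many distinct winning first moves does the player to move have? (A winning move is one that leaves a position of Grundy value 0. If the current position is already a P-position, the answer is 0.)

4

All stacks use S = {4, 7}:
n :  0  1  2  3  4  5  6  7  8  9 10 11 12 13 14 15 16 17 18
G :  0  0  0  0  1  1  1  1  2  2  2  0  0  0  0  1  1  1  1
Stack A: G(11) = 0.
Stack B: G(18) = 1.
Combined Grundy value = 0 ⊕ 1 = 1.
A winning move leaves total XOR = 0, i.e. changes one component's Grundy value g to g ⊕ X where X is the current total.
Stack A: need g' = 0⊕1 = 1. Options: 11−4→G=1, 11−7→G=1. Hits: 2.
Stack B: need g' = 1⊕1 = 0. Options: 18−4→G=0, 18−7→G=0. Hits: 2.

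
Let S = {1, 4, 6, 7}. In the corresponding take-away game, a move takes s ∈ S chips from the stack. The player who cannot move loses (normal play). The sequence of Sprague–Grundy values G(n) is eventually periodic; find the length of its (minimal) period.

13

G(0) = 0
G(1) = mex{0} = 1
G(2) = mex{1} = 0
G(3) = mex{0} = 1
G(4) = mex{1,0} = 2
G(5) = mex{2,1} = 0
G(6) = mex{0,0,0} = 1
G(7) = mex{1,1,1,0} = 2
G(8) = mex{2,2,0,1} = 3
G(9) = mex{3,0,1,0} = 2
G(10) = mex{2,1,2,1} = 0
G(11) = mex{0,2,0,2} = 1
G(12) = mex{1,3,1,0} = 2
G(13) = mex{2,2,2,1} = 0
G(14) = mex{0,0,3,2} = 1
G(15) = mex{1,1,2,3} = 0
G(16) = mex{0,2,0,2} = 1
G(17) = mex{1,0,1,0} = 2
G(18) = mex{2,1,2,1} = 0
G(19) = mex{0,0,0,2} = 1
G(20) = mex{1,1,1,0} = 2
G(21) = mex{2,2,0,1} = 3
G(22) = mex{3,0,1,0} = 2
G(23) = mex{2,1,2,1} = 0
G(24) = mex{0,2,0,2} = 1
G(25) = mex{1,3,1,0} = 2
G(26) = mex{2,2,2,1} = 0
G(27) = mex{0,0,3,2} = 1
G(n+13) = G(n) holds for n = 0,…,6 (a full window of length max(S) = 7), so the sequence is purely periodic with period 13.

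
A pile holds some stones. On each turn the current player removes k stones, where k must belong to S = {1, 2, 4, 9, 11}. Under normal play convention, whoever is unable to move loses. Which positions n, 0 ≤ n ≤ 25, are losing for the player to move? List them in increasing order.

0, 3, 6, 13, 16, 19

G(0) = 0
G(1) = mex{0} = 1
G(2) = mex{1,0} = 2
G(3) = mex{2,1} = 0
G(4) = mex{0,2,0} = 1
G(5) = mex{1,0,1} = 2
G(6) = mex{2,1,2} = 0
G(7) = mex{0,2,0} = 1
G(8) = mex{1,0,1} = 2
G(9) = mex{2,1,2,0} = 3
G(10) = mex{3,2,0,1} = 4
G(11) = mex{4,3,1,2,0} = 5
G(12) = mex{5,4,2,0,1} = 3
G(13) = mex{3,5,3,1,2} = 0
G(14) = mex{0,3,4,2,0} = 1
G(15) = mex{1,0,5,0,1} = 2
G(16) = mex{2,1,3,1,2} = 0
G(17) = mex{0,2,0,2,0} = 1
G(18) = mex{1,0,1,3,1} = 2
G(19) = mex{2,1,2,4,2} = 0
G(20) = mex{0,2,0,5,3} = 1
G(21) = mex{1,0,1,3,4} = 2
G(22) = mex{2,1,2,0,5} = 3
G(23) = mex{3,2,0,1,3} = 4
G(24) = mex{4,3,1,2,0} = 5
G(25) = mex{5,4,2,0,1} = 3
P-positions are exactly the n with G(n) = 0.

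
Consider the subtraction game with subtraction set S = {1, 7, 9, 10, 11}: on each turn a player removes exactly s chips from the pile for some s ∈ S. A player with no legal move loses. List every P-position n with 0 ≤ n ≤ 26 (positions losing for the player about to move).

G(0) = 0
G(1) = mex{0} = 1
G(2) = mex{1} = 0
G(3) = mex{0} = 1
G(4) = mex{1} = 0
G(5) = mex{0} = 1
G(6) = mex{1} = 0
G(7) = mex{0,0} = 1
G(8) = mex{1,1} = 0
G(9) = mex{0,0,0} = 1
G(10) = mex{1,1,1,0} = 2
G(11) = mex{2,0,0,1,0} = 3
G(12) = mex{3,1,1,0,1} = 2
G(13) = mex{2,0,0,1,0} = 3
G(14) = mex{3,1,1,0,1} = 2
G(15) = mex{2,0,0,1,0} = 3
G(16) = mex{3,1,1,0,1} = 2
G(17) = mex{2,2,0,1,0} = 3
G(18) = mex{3,3,1,0,1} = 2
G(19) = mex{2,2,2,1,0} = 3
G(20) = mex{3,3,3,2,1} = 0
G(21) = mex{0,2,2,3,2} = 1
G(22) = mex{1,3,3,2,3} = 0
G(23) = mex{0,2,2,3,2} = 1
G(24) = mex{1,3,3,2,3} = 0
G(25) = mex{0,2,2,3,2} = 1
G(26) = mex{1,3,3,2,3} = 0
P-positions are exactly the n with G(n) = 0.

0, 2, 4, 6, 8, 20, 22, 24, 26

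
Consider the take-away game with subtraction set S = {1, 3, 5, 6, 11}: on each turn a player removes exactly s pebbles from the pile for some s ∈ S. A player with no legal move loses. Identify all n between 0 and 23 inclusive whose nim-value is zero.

0, 2, 4, 12, 14, 16

G(0) = 0
G(1) = mex{0} = 1
G(2) = mex{1} = 0
G(3) = mex{0,0} = 1
G(4) = mex{1,1} = 0
G(5) = mex{0,0,0} = 1
G(6) = mex{1,1,1,0} = 2
G(7) = mex{2,0,0,1} = 3
G(8) = mex{3,1,1,0} = 2
G(9) = mex{2,2,0,1} = 3
G(10) = mex{3,3,1,0} = 2
G(11) = mex{2,2,2,1,0} = 3
G(12) = mex{3,3,3,2,1} = 0
G(13) = mex{0,2,2,3,0} = 1
G(14) = mex{1,3,3,2,1} = 0
G(15) = mex{0,0,2,3,0} = 1
G(16) = mex{1,1,3,2,1} = 0
G(17) = mex{0,0,0,3,2} = 1
G(18) = mex{1,1,1,0,3} = 2
G(19) = mex{2,0,0,1,2} = 3
G(20) = mex{3,1,1,0,3} = 2
G(21) = mex{2,2,0,1,2} = 3
G(22) = mex{3,3,1,0,3} = 2
G(23) = mex{2,2,2,1,0} = 3
P-positions are exactly the n with G(n) = 0.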